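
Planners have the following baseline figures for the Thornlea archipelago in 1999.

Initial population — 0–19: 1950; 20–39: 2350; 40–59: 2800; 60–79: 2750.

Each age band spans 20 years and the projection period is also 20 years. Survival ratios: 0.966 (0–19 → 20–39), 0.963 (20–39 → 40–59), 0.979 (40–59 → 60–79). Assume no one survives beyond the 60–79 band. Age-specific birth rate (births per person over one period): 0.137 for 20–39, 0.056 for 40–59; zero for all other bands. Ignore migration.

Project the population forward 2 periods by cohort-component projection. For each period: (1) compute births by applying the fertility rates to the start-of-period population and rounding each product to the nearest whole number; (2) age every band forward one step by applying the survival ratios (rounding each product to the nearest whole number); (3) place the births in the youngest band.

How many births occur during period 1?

Numbering the groups 1..4 from youngest to oldest:
Period 1.
Births: 2350 × 0.137 = 322, 2800 × 0.056 = 157 → 479
Group 2: 1950 × 0.966 = 1884
Group 3: 2350 × 0.963 = 2263
Group 4: 2800 × 0.979 = 2741
→ [479, 1884, 2263, 2741]

479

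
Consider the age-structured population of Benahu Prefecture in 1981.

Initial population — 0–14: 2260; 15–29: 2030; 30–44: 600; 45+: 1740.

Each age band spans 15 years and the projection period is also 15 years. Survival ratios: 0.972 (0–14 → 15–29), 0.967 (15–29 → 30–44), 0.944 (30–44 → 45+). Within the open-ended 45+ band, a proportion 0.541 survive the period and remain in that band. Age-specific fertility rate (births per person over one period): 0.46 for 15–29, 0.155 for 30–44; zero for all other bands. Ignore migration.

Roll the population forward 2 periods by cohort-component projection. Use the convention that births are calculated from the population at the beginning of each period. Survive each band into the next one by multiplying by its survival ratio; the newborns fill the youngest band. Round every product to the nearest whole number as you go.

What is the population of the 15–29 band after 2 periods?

Call the groups 1 to 4, youngest first.
— Period 1 —
Births: 2030 * 0.46 = 934  |  600 * 0.155 = 93 — total 1027
Group 2: 2260 * 0.972 = 2197
Group 3: 2030 * 0.967 = 1963
Group 4: 600 * 0.944 + 1740 * 0.541 = 566 + 941 = 1507
Population now: 0–14=1027, 15–29=2197, 30–44=1963, 45+=1507
— Period 2 —
Births: 2197 * 0.46 = 1011  |  1963 * 0.155 = 304 — total 1315
Group 2: 1027 * 0.972 = 998
Group 3: 2197 * 0.967 = 2124
Group 4: 1963 * 0.944 + 1507 * 0.541 = 1853 + 815 = 2668
Population now: 0–14=1315, 15–29=998, 30–44=2124, 45+=2668

998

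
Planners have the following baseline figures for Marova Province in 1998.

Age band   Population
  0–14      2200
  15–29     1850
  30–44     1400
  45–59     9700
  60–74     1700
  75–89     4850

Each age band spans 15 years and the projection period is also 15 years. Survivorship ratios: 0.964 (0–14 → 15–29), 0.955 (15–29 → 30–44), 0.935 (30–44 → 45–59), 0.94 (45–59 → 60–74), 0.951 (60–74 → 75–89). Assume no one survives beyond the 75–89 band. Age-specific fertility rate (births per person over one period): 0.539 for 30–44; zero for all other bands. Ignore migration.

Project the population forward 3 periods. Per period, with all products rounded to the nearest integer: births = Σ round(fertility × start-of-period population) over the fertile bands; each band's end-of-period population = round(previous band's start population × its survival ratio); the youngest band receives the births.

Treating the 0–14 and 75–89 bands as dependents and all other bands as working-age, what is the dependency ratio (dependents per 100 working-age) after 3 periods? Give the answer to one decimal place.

44.7

Call the bands 1 to 6, youngest first.
Period 1.
Births: 1400 × 0.539 = 755
Band 2: 2200 × 0.964 = 2121
Band 3: 1850 × 0.955 = 1767
Band 4: 1400 × 0.935 = 1309
Band 5: 9700 × 0.94 = 9118
Band 6: 1700 × 0.951 = 1617
End of period: [755, 2121, 1767, 1309, 9118, 1617]
Period 2.
Births: 1767 × 0.539 = 952
Band 2: 755 × 0.964 = 728
Band 3: 2121 × 0.955 = 2026
Band 4: 1767 × 0.935 = 1652
Band 5: 1309 × 0.94 = 1230
Band 6: 9118 × 0.951 = 8671
End of period: [952, 728, 2026, 1652, 1230, 8671]
Period 3.
Births: 2026 × 0.539 = 1092
Band 2: 952 × 0.964 = 918
Band 3: 728 × 0.955 = 695
Band 4: 2026 × 0.935 = 1894
Band 5: 1652 × 0.94 = 1553
Band 6: 1230 × 0.951 = 1170
End of period: [1092, 918, 695, 1894, 1553, 1170]
Dependents (band 0–14 + band 75–89) = 1092 + 1170 = 2262; working-age = 5060; ratio = 2262/5060 × 100 = 44.7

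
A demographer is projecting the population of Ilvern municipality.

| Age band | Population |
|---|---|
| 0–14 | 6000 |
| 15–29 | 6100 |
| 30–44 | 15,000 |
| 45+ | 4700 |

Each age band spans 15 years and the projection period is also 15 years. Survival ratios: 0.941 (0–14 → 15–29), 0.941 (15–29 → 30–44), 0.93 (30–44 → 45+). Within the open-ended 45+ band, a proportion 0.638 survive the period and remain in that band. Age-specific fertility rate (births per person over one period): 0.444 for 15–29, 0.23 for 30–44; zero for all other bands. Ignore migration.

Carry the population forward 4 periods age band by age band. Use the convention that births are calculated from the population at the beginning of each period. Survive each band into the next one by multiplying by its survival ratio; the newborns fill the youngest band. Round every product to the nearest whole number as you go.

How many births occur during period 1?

6158

Call the groups 1 to 4, youngest first.
After projecting period 1:
Births: 6100 × 0.444 = 2708 ; 15000 × 0.23 = 3450 → 6158
Group 2: 6000 × 0.941 = 5646
Group 3: 6100 × 0.941 = 5740
Group 4: 15000 × 0.93 + 4700 × 0.638 = 13950 + 2999 = 16949
End of period: [6158, 5646, 5740, 16949]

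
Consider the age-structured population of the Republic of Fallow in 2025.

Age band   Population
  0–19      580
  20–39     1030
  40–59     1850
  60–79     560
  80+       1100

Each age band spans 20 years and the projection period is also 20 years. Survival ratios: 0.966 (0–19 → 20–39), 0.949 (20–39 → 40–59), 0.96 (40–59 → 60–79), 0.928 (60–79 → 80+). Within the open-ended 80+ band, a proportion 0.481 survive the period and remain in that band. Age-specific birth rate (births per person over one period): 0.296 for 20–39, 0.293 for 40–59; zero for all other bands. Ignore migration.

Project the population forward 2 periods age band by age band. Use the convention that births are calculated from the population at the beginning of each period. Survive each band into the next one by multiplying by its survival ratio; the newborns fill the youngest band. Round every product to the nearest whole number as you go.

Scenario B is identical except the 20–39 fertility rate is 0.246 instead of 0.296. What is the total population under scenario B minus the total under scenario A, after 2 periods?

-78

— Period 1 —
Births: 1030 * 0.296 = 305  |  1850 * 0.293 = 542 ⇒ total 847
20–39: 580 * 0.966 = 560
40–59: 1030 * 0.949 = 977
60–79: 1850 * 0.96 = 1776
80+: 560 * 0.928 + 1100 * 0.481 = 520 + 529 = 1049
Giving 847 / 560 / 977 / 1776 / 1049.
— Period 2 —
Births: 560 * 0.296 = 166  |  977 * 0.293 = 286 ⇒ total 452
20–39: 847 * 0.966 = 818
40–59: 560 * 0.949 = 531
60–79: 977 * 0.96 = 938
80+: 1776 * 0.928 + 1049 * 0.481 = 1648 + 505 = 2153
Giving 452 / 818 / 531 / 938 / 2153.
Scenario A total after 2 periods: 4892
Scenario B projection —
— Period 1 —
Births: 1030 * 0.246 = 253  |  1850 * 0.293 = 542 ⇒ total 795
20–39: 580 * 0.966 = 560
40–59: 1030 * 0.949 = 977
60–79: 1850 * 0.96 = 1776
80+: 560 * 0.928 + 1100 * 0.481 = 520 + 529 = 1049
Giving 795 / 560 / 977 / 1776 / 1049.
— Period 2 —
Births: 560 * 0.246 = 138  |  977 * 0.293 = 286 ⇒ total 424
20–39: 795 * 0.966 = 768
40–59: 560 * 0.949 = 531
60–79: 977 * 0.96 = 938
80+: 1776 * 0.928 + 1049 * 0.481 = 1648 + 505 = 2153
Giving 424 / 768 / 531 / 938 / 2153.
Scenario B total after 2 periods: 4814
Difference B − A = 4814 − 4892 = -78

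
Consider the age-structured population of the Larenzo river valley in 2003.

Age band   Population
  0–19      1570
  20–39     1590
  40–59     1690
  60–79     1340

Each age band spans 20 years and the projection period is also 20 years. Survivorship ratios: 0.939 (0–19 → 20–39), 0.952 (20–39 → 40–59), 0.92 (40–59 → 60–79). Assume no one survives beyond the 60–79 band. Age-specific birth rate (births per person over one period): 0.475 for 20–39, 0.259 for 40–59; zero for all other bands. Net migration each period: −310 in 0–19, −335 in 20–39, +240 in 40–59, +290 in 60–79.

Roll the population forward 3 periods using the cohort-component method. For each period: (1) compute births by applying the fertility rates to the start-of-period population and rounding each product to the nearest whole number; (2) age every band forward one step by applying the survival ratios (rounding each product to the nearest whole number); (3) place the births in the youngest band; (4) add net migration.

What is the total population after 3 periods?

Period 1.
Births: 1590 × 0.475 = 755, 1690 × 0.259 = 438 — total 1193
20–39: 1570 × 0.939 = 1474
40–59: 1590 × 0.952 = 1514
60–79: 1690 × 0.92 = 1555
Net migration: 0–19 − 310 → 883; 20–39 − 335 → 1139; 40–59 + 240 → 1754; 60–79 + 290 → 1845
→ [883, 1139, 1754, 1845]
Period 2.
Births: 1139 × 0.475 = 541, 1754 × 0.259 = 454 — total 995
20–39: 883 × 0.939 = 829
40–59: 1139 × 0.952 = 1084
60–79: 1754 × 0.92 = 1614
Net migration: 0–19 − 310 → 685; 20–39 − 335 → 494; 40–59 + 240 → 1324; 60–79 + 290 → 1904
→ [685, 494, 1324, 1904]
Period 3.
Births: 494 × 0.475 = 235, 1324 × 0.259 = 343 — total 578
20–39: 685 × 0.939 = 643
40–59: 494 × 0.952 = 470
60–79: 1324 × 0.92 = 1218
Net migration: 0–19 − 310 → 268; 20–39 − 335 → 308; 40–59 + 240 → 710; 60–79 + 290 → 1508
→ [268, 308, 710, 1508]
Total after period 3: 268 + 308 + 710 + 1508 = 2794

2794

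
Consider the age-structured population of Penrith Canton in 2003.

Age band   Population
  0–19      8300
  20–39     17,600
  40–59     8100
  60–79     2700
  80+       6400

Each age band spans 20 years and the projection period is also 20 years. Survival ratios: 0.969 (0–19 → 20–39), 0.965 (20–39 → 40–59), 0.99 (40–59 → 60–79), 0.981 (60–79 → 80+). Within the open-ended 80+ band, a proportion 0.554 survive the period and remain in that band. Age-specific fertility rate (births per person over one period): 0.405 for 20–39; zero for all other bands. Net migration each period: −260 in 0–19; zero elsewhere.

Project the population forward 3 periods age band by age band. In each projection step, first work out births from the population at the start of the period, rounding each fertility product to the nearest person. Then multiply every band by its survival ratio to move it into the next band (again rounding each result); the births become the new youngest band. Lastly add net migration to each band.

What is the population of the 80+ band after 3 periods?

22755

— Period 1 —
Births: 17600 × 0.405 = 7128
20–39: 8300 × 0.969 = 8043
40–59: 17600 × 0.965 = 16984
60–79: 8100 × 0.99 = 8019
80+: 2700 × 0.981 + 6400 × 0.554 = 2649 + 3546 = 6195
Net migration: 0–19 − 260 → 6868
Population now: 0–19=6868, 20–39=8043, 40–59=16984, 60–79=8019, 80+=6195
— Period 2 —
Births: 8043 × 0.405 = 3257
20–39: 6868 × 0.969 = 6655
40–59: 8043 × 0.965 = 7761
60–79: 16984 × 0.99 = 16814
80+: 8019 × 0.981 + 6195 × 0.554 = 7867 + 3432 = 11299
Net migration: 0–19 − 260 → 2997
Population now: 0–19=2997, 20–39=6655, 40–59=7761, 60–79=16814, 80+=11299
— Period 3 —
Births: 6655 × 0.405 = 2695
20–39: 2997 × 0.969 = 2904
40–59: 6655 × 0.965 = 6422
60–79: 7761 × 0.99 = 7683
80+: 16814 × 0.981 + 11299 × 0.554 = 16495 + 6260 = 22755
Net migration: 0–19 − 260 → 2435
Population now: 0–19=2435, 20–39=2904, 40–59=6422, 60–79=7683, 80+=22755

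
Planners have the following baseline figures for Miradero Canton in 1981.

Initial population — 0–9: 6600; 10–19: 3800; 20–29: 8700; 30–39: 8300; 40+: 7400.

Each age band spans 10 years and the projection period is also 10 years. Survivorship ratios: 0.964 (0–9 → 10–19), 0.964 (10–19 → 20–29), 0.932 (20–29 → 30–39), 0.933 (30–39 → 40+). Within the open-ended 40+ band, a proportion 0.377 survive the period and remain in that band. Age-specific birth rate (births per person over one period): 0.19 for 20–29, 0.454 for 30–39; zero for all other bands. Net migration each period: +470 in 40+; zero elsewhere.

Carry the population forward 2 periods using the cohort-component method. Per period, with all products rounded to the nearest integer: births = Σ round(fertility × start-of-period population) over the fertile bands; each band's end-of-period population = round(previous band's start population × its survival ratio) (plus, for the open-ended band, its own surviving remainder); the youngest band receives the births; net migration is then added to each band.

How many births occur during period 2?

(Groups numbered youngest = 1 to oldest = 5.)
Period 1.
Births: 8700 * 0.19 = 1653, 8300 * 0.454 = 3768 → 5421
Group 2: 6600 * 0.964 = 6362
Group 3: 3800 * 0.964 = 3663
Group 4: 8700 * 0.932 = 8108
Group 5: 8300 * 0.933 + 7400 * 0.377 = 7744 + 2790 = 10534
Net migration: Group 5 + 470 → 11004
Giving 5421 / 6362 / 3663 / 8108 / 11004.
Period 2.
Births: 3663 * 0.19 = 696, 8108 * 0.454 = 3681 → 4377
Group 2: 5421 * 0.964 = 5226
Group 3: 6362 * 0.964 = 6133
Group 4: 3663 * 0.932 = 3414
Group 5: 8108 * 0.933 + 11004 * 0.377 = 7565 + 4149 = 11714
Net migration: Group 5 + 470 → 12184
Giving 4377 / 5226 / 6133 / 3414 / 12184.

4377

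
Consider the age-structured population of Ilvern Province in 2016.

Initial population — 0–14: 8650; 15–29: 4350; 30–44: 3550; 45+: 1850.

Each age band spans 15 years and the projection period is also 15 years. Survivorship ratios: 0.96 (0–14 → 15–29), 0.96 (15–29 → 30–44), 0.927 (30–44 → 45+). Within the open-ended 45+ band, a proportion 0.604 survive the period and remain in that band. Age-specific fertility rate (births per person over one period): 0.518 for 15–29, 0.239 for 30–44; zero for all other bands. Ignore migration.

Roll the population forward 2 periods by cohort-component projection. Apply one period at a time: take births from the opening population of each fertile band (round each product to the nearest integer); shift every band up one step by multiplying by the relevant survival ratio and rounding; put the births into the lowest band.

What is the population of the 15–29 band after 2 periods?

[period 1]
Births: 4350 * 0.518 = 2253, 3550 * 0.239 = 848 ⇒ total 3101
15–29: 8650 * 0.96 = 8304
30–44: 4350 * 0.96 = 4176
45+: 3550 * 0.927 + 1850 * 0.604 = 3291 + 1117 = 4408
End of period: [3101, 8304, 4176, 4408]
[period 2]
Births: 8304 * 0.518 = 4301, 4176 * 0.239 = 998 ⇒ total 5299
15–29: 3101 * 0.96 = 2977
30–44: 8304 * 0.96 = 7972
45+: 4176 * 0.927 + 4408 * 0.604 = 3871 + 2662 = 6533
End of period: [5299, 2977, 7972, 6533]

2977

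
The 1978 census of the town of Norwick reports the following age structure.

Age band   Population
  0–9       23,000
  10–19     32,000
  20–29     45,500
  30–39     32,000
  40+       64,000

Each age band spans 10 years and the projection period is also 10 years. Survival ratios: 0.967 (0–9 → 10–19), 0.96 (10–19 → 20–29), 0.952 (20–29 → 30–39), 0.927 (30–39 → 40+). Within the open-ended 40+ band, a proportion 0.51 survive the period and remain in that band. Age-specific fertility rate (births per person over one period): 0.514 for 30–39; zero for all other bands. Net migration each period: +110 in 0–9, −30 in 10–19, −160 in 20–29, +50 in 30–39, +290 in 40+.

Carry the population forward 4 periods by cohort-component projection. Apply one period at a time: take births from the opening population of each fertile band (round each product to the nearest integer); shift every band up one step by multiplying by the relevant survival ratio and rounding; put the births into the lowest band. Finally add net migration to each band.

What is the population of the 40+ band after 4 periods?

51774

Numbering the groups 1..5 from youngest to oldest:
Period 1.
Births: 32000 × 0.514 = 16448
Group 2: 23000 × 0.967 = 22241
Group 3: 32000 × 0.96 = 30720
Group 4: 45500 × 0.952 = 43316
Group 5: 32000 × 0.927 + 64000 × 0.51 = 29664 + 32640 = 62304
Net migration: Group 1 + 110 → 16558; Group 2 − 30 → 22211; Group 3 − 160 → 30560; Group 4 + 50 → 43366; Group 5 + 290 → 62594
→ [16558, 22211, 30560, 43366, 62594]
Period 2.
Births: 43366 × 0.514 = 22290
Group 2: 16558 × 0.967 = 16012
Group 3: 22211 × 0.96 = 21323
Group 4: 30560 × 0.952 = 29093
Group 5: 43366 × 0.927 + 62594 × 0.51 = 40200 + 31923 = 72123
Net migration: Group 1 + 110 → 22400; Group 2 − 30 → 15982; Group 3 − 160 → 21163; Group 4 + 50 → 29143; Group 5 + 290 → 72413
→ [22400, 15982, 21163, 29143, 72413]
Period 3.
Births: 29143 × 0.514 = 14980
Group 2: 22400 × 0.967 = 21661
Group 3: 15982 × 0.96 = 15343
Group 4: 21163 × 0.952 = 20147
Group 5: 29143 × 0.927 + 72413 × 0.51 = 27016 + 36931 = 63947
Net migration: Group 1 + 110 → 15090; Group 2 − 30 → 21631; Group 3 − 160 → 15183; Group 4 + 50 → 20197; Group 5 + 290 → 64237
→ [15090, 21631, 15183, 20197, 64237]
Period 4.
Births: 20197 × 0.514 = 10381
Group 2: 15090 × 0.967 = 14592
Group 3: 21631 × 0.96 = 20766
Group 4: 15183 × 0.952 = 14454
Group 5: 20197 × 0.927 + 64237 × 0.51 = 18723 + 32761 = 51484
Net migration: Group 1 + 110 → 10491; Group 2 − 30 → 14562; Group 3 − 160 → 20606; Group 4 + 50 → 14504; Group 5 + 290 → 51774
→ [10491, 14562, 20606, 14504, 51774]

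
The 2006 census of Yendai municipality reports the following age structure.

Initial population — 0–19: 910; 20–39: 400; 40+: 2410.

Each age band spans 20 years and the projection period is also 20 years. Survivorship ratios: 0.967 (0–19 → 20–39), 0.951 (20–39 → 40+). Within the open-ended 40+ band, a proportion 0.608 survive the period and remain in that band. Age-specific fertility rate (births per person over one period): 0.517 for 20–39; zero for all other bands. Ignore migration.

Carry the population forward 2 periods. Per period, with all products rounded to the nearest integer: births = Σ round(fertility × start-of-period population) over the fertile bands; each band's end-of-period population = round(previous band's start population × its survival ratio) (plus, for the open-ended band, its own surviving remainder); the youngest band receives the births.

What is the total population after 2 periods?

Let band 1 be 0–19 through band 3 = 40+.
— Period 1 —
Births: 400 × 0.517 = 207
Band 2: 910 × 0.967 = 880
Band 3: 400 × 0.951 + 2410 × 0.608 = 380 + 1465 = 1845
Giving 207 / 880 / 1845.
— Period 2 —
Births: 880 × 0.517 = 455
Band 2: 207 × 0.967 = 200
Band 3: 880 × 0.951 + 1845 × 0.608 = 837 + 1122 = 1959
Giving 455 / 200 / 1959.
Total after period 2: 455 + 200 + 1959 = 2614

2614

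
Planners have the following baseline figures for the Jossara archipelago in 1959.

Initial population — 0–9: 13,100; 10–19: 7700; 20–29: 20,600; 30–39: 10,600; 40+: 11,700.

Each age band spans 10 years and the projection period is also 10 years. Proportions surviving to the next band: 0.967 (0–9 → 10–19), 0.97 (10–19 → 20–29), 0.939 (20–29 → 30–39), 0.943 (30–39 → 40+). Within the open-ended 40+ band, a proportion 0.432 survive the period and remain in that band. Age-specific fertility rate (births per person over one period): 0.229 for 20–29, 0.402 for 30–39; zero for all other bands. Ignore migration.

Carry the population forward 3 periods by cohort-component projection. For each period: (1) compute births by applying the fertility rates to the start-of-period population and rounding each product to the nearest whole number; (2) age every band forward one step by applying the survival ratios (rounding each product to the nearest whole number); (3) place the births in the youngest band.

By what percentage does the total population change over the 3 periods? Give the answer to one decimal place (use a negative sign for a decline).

After projecting period 1:
Births: 20600 × 0.229 = 4717 ; 10600 × 0.402 = 4261 ⇒ total 8978
10–19: 13100 × 0.967 = 12668
20–29: 7700 × 0.97 = 7469
30–39: 20600 × 0.939 = 19343
40+: 10600 × 0.943 + 11700 × 0.432 = 9996 + 5054 = 15050
Giving 8978 / 12668 / 7469 / 19343 / 15050.
After projecting period 2:
Births: 7469 × 0.229 = 1710 ; 19343 × 0.402 = 7776 ⇒ total 9486
10–19: 8978 × 0.967 = 8682
20–29: 12668 × 0.97 = 12288
30–39: 7469 × 0.939 = 7013
40+: 19343 × 0.943 + 15050 × 0.432 = 18240 + 6502 = 24742
Giving 9486 / 8682 / 12288 / 7013 / 24742.
After projecting period 3:
Births: 12288 × 0.229 = 2814 ; 7013 × 0.402 = 2819 ⇒ total 5633
10–19: 9486 × 0.967 = 9173
20–29: 8682 × 0.97 = 8422
30–39: 12288 × 0.939 = 11538
40+: 7013 × 0.943 + 24742 × 0.432 = 6613 + 10689 = 17302
Giving 5633 / 9173 / 8422 / 11538 / 17302.
Total: 63700 → 52068; change = -11632; percentage change = -18.3%

-18.3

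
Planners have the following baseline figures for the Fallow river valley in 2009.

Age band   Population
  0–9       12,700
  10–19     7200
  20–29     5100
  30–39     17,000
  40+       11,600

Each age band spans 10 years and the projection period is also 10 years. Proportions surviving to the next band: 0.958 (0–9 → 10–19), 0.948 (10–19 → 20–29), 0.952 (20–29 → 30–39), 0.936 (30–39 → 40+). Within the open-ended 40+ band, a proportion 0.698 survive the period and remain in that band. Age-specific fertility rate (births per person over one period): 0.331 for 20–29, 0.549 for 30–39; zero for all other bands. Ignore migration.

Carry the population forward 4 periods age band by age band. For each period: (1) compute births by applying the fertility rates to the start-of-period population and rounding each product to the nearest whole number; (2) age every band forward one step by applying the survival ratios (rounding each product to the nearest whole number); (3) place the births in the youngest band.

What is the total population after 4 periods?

55318

Period 1.
Births: 5100 * 0.331 = 1688, 17000 * 0.549 = 9333 → total 11021
10–19: 12700 * 0.958 = 12167
20–29: 7200 * 0.948 = 6826
30–39: 5100 * 0.952 = 4855
40+: 17000 * 0.936 + 11600 * 0.698 = 15912 + 8097 = 24009
Giving 11021 / 12167 / 6826 / 4855 / 24009.
Period 2.
Births: 6826 * 0.331 = 2259, 4855 * 0.549 = 2665 → total 4924
10–19: 11021 * 0.958 = 10558
20–29: 12167 * 0.948 = 11534
30–39: 6826 * 0.952 = 6498
40+: 4855 * 0.936 + 24009 * 0.698 = 4544 + 16758 = 21302
Giving 4924 / 10558 / 11534 / 6498 / 21302.
Period 3.
Births: 11534 * 0.331 = 3818, 6498 * 0.549 = 3567 → total 7385
10–19: 4924 * 0.958 = 4717
20–29: 10558 * 0.948 = 10009
30–39: 11534 * 0.952 = 10980
40+: 6498 * 0.936 + 21302 * 0.698 = 6082 + 14869 = 20951
Giving 7385 / 4717 / 10009 / 10980 / 20951.
Period 4.
Births: 10009 * 0.331 = 3313, 10980 * 0.549 = 6028 → total 9341
10–19: 7385 * 0.958 = 7075
20–29: 4717 * 0.948 = 4472
30–39: 10009 * 0.952 = 9529
40+: 10980 * 0.936 + 20951 * 0.698 = 10277 + 14624 = 24901
Giving 9341 / 7075 / 4472 / 9529 / 24901.
Total after period 4: 9341 + 7075 + 4472 + 9529 + 24901 = 55318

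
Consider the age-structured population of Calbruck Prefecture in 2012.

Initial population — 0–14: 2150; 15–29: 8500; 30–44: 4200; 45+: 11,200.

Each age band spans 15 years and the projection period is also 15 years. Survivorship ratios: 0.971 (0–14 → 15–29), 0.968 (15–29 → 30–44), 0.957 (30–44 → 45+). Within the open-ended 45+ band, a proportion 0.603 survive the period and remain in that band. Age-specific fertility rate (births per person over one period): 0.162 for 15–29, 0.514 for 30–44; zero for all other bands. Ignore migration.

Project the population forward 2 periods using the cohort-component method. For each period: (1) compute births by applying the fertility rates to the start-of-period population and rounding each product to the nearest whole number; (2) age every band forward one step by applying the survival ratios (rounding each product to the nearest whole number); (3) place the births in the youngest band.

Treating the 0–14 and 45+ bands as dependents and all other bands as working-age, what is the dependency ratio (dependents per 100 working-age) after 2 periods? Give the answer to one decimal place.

(Groups numbered youngest = 1 to oldest = 4.)
After projecting period 1:
Births: 8500 * 0.162 = 1377 ; 4200 * 0.514 = 2159 — total 3536
Group 2: 2150 * 0.971 = 2088
Group 3: 8500 * 0.968 = 8228
Group 4: 4200 * 0.957 + 11200 * 0.603 = 4019 + 6754 = 10773
Giving 3536 / 2088 / 8228 / 10773.
After projecting period 2:
Births: 2088 * 0.162 = 338 ; 8228 * 0.514 = 4229 — total 4567
Group 2: 3536 * 0.971 = 3433
Group 3: 2088 * 0.968 = 2021
Group 4: 8228 * 0.957 + 10773 * 0.603 = 7874 + 6496 = 14370
Giving 4567 / 3433 / 2021 / 14370.
Dependents (band 0–14 + band 45+) = 4567 + 14370 = 18937; working-age = 5454; ratio = 18937/5454 × 100 = 347.2

347.2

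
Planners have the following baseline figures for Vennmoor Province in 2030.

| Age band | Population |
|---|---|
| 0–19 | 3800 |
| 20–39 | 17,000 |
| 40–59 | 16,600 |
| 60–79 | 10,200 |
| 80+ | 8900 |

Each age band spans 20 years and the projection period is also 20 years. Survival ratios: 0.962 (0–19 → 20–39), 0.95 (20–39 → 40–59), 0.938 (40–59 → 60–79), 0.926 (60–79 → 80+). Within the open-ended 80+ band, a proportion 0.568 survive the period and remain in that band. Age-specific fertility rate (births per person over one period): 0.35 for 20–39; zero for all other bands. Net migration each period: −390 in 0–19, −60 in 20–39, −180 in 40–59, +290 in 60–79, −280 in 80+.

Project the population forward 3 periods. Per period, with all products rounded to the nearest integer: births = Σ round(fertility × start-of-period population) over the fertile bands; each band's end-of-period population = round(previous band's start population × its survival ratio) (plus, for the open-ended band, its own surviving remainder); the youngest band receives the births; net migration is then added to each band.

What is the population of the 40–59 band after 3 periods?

4845

(Groups numbered youngest = 1 to oldest = 5.)
After projecting period 1:
Births: 17000 * 0.35 = 5950
Group 2: 3800 * 0.962 = 3656
Group 3: 17000 * 0.95 = 16150
Group 4: 16600 * 0.938 = 15571
Group 5: 10200 * 0.926 + 8900 * 0.568 = 9445 + 5055 = 14500
Net migration: Group 1 − 390 → 5560; Group 2 − 60 → 3596; Group 3 − 180 → 15970; Group 4 + 290 → 15861; Group 5 − 280 → 14220
Giving 5560 / 3596 / 15970 / 15861 / 14220.
After projecting period 2:
Births: 3596 * 0.35 = 1259
Group 2: 5560 * 0.962 = 5349
Group 3: 3596 * 0.95 = 3416
Group 4: 15970 * 0.938 = 14980
Group 5: 15861 * 0.926 + 14220 * 0.568 = 14687 + 8077 = 22764
Net migration: Group 1 − 390 → 869; Group 2 − 60 → 5289; Group 3 − 180 → 3236; Group 4 + 290 → 15270; Group 5 − 280 → 22484
Giving 869 / 5289 / 3236 / 15270 / 22484.
After projecting period 3:
Births: 5289 * 0.35 = 1851
Group 2: 869 * 0.962 = 836
Group 3: 5289 * 0.95 = 5025
Group 4: 3236 * 0.938 = 3035
Group 5: 15270 * 0.926 + 22484 * 0.568 = 14140 + 12771 = 26911
Net migration: Group 1 − 390 → 1461; Group 2 − 60 → 776; Group 3 − 180 → 4845; Group 4 + 290 → 3325; Group 5 − 280 → 26631
Giving 1461 / 776 / 4845 / 3325 / 26631.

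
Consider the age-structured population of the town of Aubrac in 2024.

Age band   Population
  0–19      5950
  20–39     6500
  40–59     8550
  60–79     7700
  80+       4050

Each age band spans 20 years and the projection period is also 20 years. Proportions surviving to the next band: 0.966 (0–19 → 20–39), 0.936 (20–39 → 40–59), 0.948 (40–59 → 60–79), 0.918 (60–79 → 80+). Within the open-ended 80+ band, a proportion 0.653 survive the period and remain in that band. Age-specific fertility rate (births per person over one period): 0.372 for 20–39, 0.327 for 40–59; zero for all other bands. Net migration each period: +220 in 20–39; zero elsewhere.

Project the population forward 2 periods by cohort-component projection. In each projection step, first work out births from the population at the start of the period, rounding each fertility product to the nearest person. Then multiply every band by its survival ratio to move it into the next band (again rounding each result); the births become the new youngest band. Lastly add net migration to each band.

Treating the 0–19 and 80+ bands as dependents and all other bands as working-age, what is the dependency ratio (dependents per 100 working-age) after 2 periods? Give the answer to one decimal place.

108.3

Call the groups 1 to 5, youngest first.
Period 1.
Births: 6500 × 0.372 = 2418  |  8550 × 0.327 = 2796 → 5214
Group 2: 5950 × 0.966 = 5748
Group 3: 6500 × 0.936 = 6084
Group 4: 8550 × 0.948 = 8105
Group 5: 7700 × 0.918 + 4050 × 0.653 = 7069 + 2645 = 9714
Net migration: Group 2 + 220 → 5968
Giving 5214 / 5968 / 6084 / 8105 / 9714.
Period 2.
Births: 5968 × 0.372 = 2220  |  6084 × 0.327 = 1989 → 4209
Group 2: 5214 × 0.966 = 5037
Group 3: 5968 × 0.936 = 5586
Group 4: 6084 × 0.948 = 5768
Group 5: 8105 × 0.918 + 9714 × 0.653 = 7440 + 6343 = 13783
Net migration: Group 2 + 220 → 5257
Giving 4209 / 5257 / 5586 / 5768 / 13783.
Dependents (band 0–19 + band 80+) = 4209 + 13783 = 17992; working-age = 16611; ratio = 17992/16611 × 100 = 108.3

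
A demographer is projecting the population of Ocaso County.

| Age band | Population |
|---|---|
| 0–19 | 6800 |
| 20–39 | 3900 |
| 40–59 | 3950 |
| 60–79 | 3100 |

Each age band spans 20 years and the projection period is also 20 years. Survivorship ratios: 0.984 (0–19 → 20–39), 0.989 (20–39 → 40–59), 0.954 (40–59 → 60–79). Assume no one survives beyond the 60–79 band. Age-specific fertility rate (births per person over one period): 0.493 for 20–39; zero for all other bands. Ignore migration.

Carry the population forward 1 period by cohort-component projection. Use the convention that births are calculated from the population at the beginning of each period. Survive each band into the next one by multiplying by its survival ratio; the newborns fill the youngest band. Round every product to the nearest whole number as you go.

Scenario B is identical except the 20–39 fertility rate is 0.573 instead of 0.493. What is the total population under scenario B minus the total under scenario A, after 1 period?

Call the bands 1 to 4, youngest first.
Period 1:
Births: 3900 × 0.493 = 1923
Band 2: 6800 × 0.984 = 6691
Band 3: 3900 × 0.989 = 3857
Band 4: 3950 × 0.954 = 3768
End of period: [1923, 6691, 3857, 3768]
Scenario A total after 1 period: 16239
Scenario B projection —
Period 1:
Births: 3900 × 0.573 = 2235
Band 2: 6800 × 0.984 = 6691
Band 3: 3900 × 0.989 = 3857
Band 4: 3950 × 0.954 = 3768
End of period: [2235, 6691, 3857, 3768]
Scenario B total after 1 period: 16551
Difference B − A = 16551 − 16239 = 312

312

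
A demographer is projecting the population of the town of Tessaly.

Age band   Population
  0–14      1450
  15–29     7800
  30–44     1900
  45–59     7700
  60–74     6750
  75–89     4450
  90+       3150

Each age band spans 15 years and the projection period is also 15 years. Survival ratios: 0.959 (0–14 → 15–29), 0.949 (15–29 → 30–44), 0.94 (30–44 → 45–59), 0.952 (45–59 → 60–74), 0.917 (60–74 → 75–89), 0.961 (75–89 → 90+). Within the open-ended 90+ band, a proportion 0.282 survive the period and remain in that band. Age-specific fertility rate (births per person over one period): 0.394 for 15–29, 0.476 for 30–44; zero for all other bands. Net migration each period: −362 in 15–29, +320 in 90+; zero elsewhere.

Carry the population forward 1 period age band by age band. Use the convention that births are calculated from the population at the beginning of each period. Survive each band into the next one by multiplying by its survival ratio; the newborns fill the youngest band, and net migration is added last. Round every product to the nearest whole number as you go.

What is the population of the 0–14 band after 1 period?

3977

Call the bands 1 to 7, youngest first.
Period 1.
Births: 7800 × 0.394 = 3073, 1900 × 0.476 = 904 → 3977
Band 2: 1450 × 0.959 = 1391
Band 3: 7800 × 0.949 = 7402
Band 4: 1900 × 0.94 = 1786
Band 5: 7700 × 0.952 = 7330
Band 6: 6750 × 0.917 = 6190
Band 7: 4450 × 0.961 + 3150 × 0.282 = 4276 + 888 = 5164
Net migration: Band 2 − 362 → 1029; Band 7 + 320 → 5484
→ [3977, 1029, 7402, 1786, 7330, 6190, 5484]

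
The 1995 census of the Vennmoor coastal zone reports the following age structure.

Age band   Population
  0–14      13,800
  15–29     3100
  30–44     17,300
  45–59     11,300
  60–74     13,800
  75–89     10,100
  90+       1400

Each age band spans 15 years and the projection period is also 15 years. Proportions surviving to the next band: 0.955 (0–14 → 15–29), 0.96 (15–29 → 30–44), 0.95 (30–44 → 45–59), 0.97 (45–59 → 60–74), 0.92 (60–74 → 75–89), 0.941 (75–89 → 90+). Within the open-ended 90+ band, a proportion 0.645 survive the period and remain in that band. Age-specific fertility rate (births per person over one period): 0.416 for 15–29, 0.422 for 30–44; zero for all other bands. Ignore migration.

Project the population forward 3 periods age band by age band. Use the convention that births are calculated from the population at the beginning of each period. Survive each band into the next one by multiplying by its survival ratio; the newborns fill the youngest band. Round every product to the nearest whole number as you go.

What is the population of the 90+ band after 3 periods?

[period 1]
Births: 3100 × 0.416 = 1290  |  17300 × 0.422 = 7301 ⇒ total 8591
15–29: 13800 × 0.955 = 13179
30–44: 3100 × 0.96 = 2976
45–59: 17300 × 0.95 = 16435
60–74: 11300 × 0.97 = 10961
75–89: 13800 × 0.92 = 12696
90+: 10100 × 0.941 + 1400 × 0.645 = 9504 + 903 = 10407
→ [8591, 13179, 2976, 16435, 10961, 12696, 10407]
[period 2]
Births: 13179 × 0.416 = 5482  |  2976 × 0.422 = 1256 ⇒ total 6738
15–29: 8591 × 0.955 = 8204
30–44: 13179 × 0.96 = 12652
45–59: 2976 × 0.95 = 2827
60–74: 16435 × 0.97 = 15942
75–89: 10961 × 0.92 = 10084
90+: 12696 × 0.941 + 10407 × 0.645 = 11947 + 6713 = 18660
→ [6738, 8204, 12652, 2827, 15942, 10084, 18660]
[period 3]
Births: 8204 × 0.416 = 3413  |  12652 × 0.422 = 5339 ⇒ total 8752
15–29: 6738 × 0.955 = 6435
30–44: 8204 × 0.96 = 7876
45–59: 12652 × 0.95 = 12019
60–74: 2827 × 0.97 = 2742
75–89: 15942 × 0.92 = 14667
90+: 10084 × 0.941 + 18660 × 0.645 = 9489 + 12036 = 21525
→ [8752, 6435, 7876, 12019, 2742, 14667, 21525]

21525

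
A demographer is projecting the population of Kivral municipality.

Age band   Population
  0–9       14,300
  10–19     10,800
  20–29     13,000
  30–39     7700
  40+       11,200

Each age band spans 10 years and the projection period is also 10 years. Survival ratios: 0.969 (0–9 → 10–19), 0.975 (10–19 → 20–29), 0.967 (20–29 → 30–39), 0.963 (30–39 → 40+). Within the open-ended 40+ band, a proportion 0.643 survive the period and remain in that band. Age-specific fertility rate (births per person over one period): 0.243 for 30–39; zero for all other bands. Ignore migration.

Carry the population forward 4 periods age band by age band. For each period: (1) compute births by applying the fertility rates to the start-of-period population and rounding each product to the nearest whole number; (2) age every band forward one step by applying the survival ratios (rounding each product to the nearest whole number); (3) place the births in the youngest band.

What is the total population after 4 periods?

Numbering the bands 1..5 from youngest to oldest:
[period 1]
Births: 7700 × 0.243 = 1871
Band 2: 14300 × 0.969 = 13857
Band 3: 10800 × 0.975 = 10530
Band 4: 13000 × 0.967 = 12571
Band 5: 7700 × 0.963 + 11200 × 0.643 = 7415 + 7202 = 14617
→ [1871, 13857, 10530, 12571, 14617]
[period 2]
Births: 12571 × 0.243 = 3055
Band 2: 1871 × 0.969 = 1813
Band 3: 13857 × 0.975 = 13511
Band 4: 10530 × 0.967 = 10183
Band 5: 12571 × 0.963 + 14617 × 0.643 = 12106 + 9399 = 21505
→ [3055, 1813, 13511, 10183, 21505]
[period 3]
Births: 10183 × 0.243 = 2474
Band 2: 3055 × 0.969 = 2960
Band 3: 1813 × 0.975 = 1768
Band 4: 13511 × 0.967 = 13065
Band 5: 10183 × 0.963 + 21505 × 0.643 = 9806 + 13828 = 23634
→ [2474, 2960, 1768, 13065, 23634]
[period 4]
Births: 13065 × 0.243 = 3175
Band 2: 2474 × 0.969 = 2397
Band 3: 2960 × 0.975 = 2886
Band 4: 1768 × 0.967 = 1710
Band 5: 13065 × 0.963 + 23634 × 0.643 = 12582 + 15197 = 27779
→ [3175, 2397, 2886, 1710, 27779]
Total after period 4: 3175 + 2397 + 2886 + 1710 + 27779 = 37947

37947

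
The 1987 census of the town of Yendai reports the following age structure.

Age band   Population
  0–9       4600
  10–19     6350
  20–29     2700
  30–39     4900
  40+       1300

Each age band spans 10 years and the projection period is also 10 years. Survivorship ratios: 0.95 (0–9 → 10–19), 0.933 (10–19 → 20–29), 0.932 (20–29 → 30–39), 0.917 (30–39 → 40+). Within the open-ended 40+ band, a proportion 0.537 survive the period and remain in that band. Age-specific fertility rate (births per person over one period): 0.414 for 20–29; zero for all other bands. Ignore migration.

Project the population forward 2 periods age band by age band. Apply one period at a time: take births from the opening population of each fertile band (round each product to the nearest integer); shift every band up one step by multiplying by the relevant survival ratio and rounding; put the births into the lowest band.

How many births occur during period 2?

2453

Let group 1 be 0–9 through group 5 = 40+.
Period 1:
Births: 2700 * 0.414 = 1118
Group 2: 4600 * 0.95 = 4370
Group 3: 6350 * 0.933 = 5925
Group 4: 2700 * 0.932 = 2516
Group 5: 4900 * 0.917 + 1300 * 0.537 = 4493 + 698 = 5191
→ [1118, 4370, 5925, 2516, 5191]
Period 2:
Births: 5925 * 0.414 = 2453
Group 2: 1118 * 0.95 = 1062
Group 3: 4370 * 0.933 = 4077
Group 4: 5925 * 0.932 = 5522
Group 5: 2516 * 0.917 + 5191 * 0.537 = 2307 + 2788 = 5095
→ [2453, 1062, 4077, 5522, 5095]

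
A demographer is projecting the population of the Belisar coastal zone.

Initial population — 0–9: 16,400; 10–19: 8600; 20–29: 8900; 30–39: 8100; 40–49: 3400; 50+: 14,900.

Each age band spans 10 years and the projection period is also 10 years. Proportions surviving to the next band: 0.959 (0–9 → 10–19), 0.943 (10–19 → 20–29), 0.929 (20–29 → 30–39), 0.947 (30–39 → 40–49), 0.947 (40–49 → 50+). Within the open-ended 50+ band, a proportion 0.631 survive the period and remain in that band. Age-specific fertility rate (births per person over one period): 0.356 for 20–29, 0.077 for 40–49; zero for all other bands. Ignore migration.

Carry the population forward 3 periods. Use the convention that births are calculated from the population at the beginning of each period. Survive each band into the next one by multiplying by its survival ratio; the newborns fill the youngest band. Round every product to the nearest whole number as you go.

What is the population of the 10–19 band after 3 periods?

Call the bands 1 to 6, youngest first.
Period 1.
Births: 8900 × 0.356 = 3168, 3400 × 0.077 = 262 → total 3430
Band 2: 16400 × 0.959 = 15728
Band 3: 8600 × 0.943 = 8110
Band 4: 8900 × 0.929 = 8268
Band 5: 8100 × 0.947 = 7671
Band 6: 3400 × 0.947 + 14900 × 0.631 = 3220 + 9402 = 12622
→ [3430, 15728, 8110, 8268, 7671, 12622]
Period 2.
Births: 8110 × 0.356 = 2887, 7671 × 0.077 = 591 → total 3478
Band 2: 3430 × 0.959 = 3289
Band 3: 15728 × 0.943 = 14832
Band 4: 8110 × 0.929 = 7534
Band 5: 8268 × 0.947 = 7830
Band 6: 7671 × 0.947 + 12622 × 0.631 = 7264 + 7964 = 15228
→ [3478, 3289, 14832, 7534, 7830, 15228]
Period 3.
Births: 14832 × 0.356 = 5280, 7830 × 0.077 = 603 → total 5883
Band 2: 3478 × 0.959 = 3335
Band 3: 3289 × 0.943 = 3102
Band 4: 14832 × 0.929 = 13779
Band 5: 7534 × 0.947 = 7135
Band 6: 7830 × 0.947 + 15228 × 0.631 = 7415 + 9609 = 17024
→ [5883, 3335, 3102, 13779, 7135, 17024]

3335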